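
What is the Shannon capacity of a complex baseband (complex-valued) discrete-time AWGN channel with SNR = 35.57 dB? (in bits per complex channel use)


SNR_linear = 10^(35.57/10) = 3605.7864; C = log2(1 + SNR_linear) = log2(1 + 3605.7864) = 11.8165

11.8165 bits/channel use


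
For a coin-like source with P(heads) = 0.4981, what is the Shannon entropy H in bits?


H = -p*log2(p) - (1-p)*log2(1-p). -0.4981*log2(0.4981) = 0.500836; -0.5019*log2(0.5019) = 0.499154. H = 0.500836 + 0.499154 = 1.0

1.0 bits


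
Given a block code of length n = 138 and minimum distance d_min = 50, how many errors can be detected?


Detection capability = d_min - 1 = 50 - 1 = 49

49 errors


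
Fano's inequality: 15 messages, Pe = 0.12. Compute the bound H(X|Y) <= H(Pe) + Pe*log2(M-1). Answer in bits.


H(Pe) = -Pe*log2(Pe) - (1-Pe)*log2(1-Pe) = -0.12*log2(0.12) - 0.88*log2(0.88) = 0.367067 + 0.162294 = 0.5294. Pe*log2(M-1) = 0.12*log2(14) = 0.456883. Bound = H(Pe) + Pe*log2(M-1) = 0.367067 + 0.162294 + 0.456883 = 0.9862

0.9862 bits


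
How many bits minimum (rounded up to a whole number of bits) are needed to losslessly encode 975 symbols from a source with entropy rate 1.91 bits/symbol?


Minimum bits >= n * H = 975 * 1.91 = 1862.25, rounded up to a whole number of bits = 1863

1863 bits


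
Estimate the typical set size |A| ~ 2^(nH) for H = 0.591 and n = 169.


log2|A_typical| = nH = 169 * 0.591 = 99.879, so |A_typical| ~ 2^99.879 = 1.166e+30

1.166e+30


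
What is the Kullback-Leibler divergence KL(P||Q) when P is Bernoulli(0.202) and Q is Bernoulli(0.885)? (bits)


KL = p*log2(p/q) + (1-p)*log2((1-p)/(1-q)) = 0.202*log2(0.202/0.885) + 0.798*log2(0.798/0.115) = 1.7997

1.7997 bits


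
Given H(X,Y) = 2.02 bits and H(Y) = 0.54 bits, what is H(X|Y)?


H(X|Y) = H(X,Y) - H(Y) = 2.02 - 0.54 = 1.48

1.48 bits


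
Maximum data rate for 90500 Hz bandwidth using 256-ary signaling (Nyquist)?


Rate = 2 * B * log2(M) = 2 * 90500 * 8.0 = 1448000.0

1448000.0 bps


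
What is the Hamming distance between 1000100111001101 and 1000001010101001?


Count differing positions: . . . . ^ . ^ ^ . ^ ^ . . ^ . . = 6 differences

6


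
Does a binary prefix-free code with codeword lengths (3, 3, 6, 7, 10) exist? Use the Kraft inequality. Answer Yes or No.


Kraft sum = sum(2^(-l_i)) = 0.2744, need <= 1. Result: satisfied (a binary prefix-free code with these lengths exists)

Yes


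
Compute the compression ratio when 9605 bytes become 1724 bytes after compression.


Ratio = original / compressed = 9605 / 1724 = 5.5713

5.5713


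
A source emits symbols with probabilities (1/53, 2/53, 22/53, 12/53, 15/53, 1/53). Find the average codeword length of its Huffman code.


Huffman construction (repeatedly merge the two least-probable nodes; each merge adds 1 bit to every symbol beneath it): 1/53 + 1/53 = 2/53; 2/53 + 2/53 = 4/53; 4/53 + 12/53 = 16/53; 15/53 + 16/53 = 31/53; 22/53 + 31/53 = 1. Resulting codeword lengths (in the order the probabilities were given): (5, 4, 1, 3, 2, 5). L_avg = sum(p_i * l_i) = 1/53*5 + 2/53*4 + 22/53*1 + 12/53*3 + 15/53*2 + 1/53*5 = 2

2.0 bits


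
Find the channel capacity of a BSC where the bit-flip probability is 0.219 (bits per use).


H(p) = -p*log2(p) - (1-p)*log2(1-p) = -0.219*log2(0.219) - 0.781*log2(0.781) = 0.479828 + 0.278509 = 0.7583. C = 1 - H(p) = 1 - 0.7583 = 0.2417

0.2417 bits


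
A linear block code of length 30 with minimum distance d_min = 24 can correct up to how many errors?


Correction capability = floor((d-1)/2) = floor((24-1)/2) = 11

11 errors


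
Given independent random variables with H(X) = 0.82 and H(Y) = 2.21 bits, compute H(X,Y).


For independent variables, H(X,Y) = H(X) + H(Y) = 0.82 + 2.21 = 3.03

3.03 bits


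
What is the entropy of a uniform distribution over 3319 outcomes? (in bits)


H = log2(n) = log2(3319) = 11.6965

11.6965 bits


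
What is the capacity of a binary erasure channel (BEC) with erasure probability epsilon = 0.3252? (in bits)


C = 1 - epsilon = 1 - 0.3252 = 0.6748

0.6748 bits


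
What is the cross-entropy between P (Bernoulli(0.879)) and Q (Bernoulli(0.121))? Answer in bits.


H(P,Q) = -p*log2(q) - (1-p)*log2(1-q). -0.879*log2(0.121) = 2.678244; -0.121*log2(0.879) = 0.022514. H(P,Q) = 2.678244 + 0.022514 = 2.7008

2.7008 bits


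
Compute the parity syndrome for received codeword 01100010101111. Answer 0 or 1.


Syndrome = XOR of all bits = 0 XOR 1 XOR 1 XOR 0 XOR 0 XOR 0 XOR 1 XOR 0 XOR 1 XOR 0 XOR 1 XOR 1 XOR 1 XOR 1 = 0

0


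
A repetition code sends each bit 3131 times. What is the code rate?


Rate = k/n = 1/3131

1/3131


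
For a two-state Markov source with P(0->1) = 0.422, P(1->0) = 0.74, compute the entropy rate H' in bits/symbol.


Stationary distribution: pi_0 = p10/(p01+p10) = 0.6368, pi_1 = 0.3632. Entropy rate H' = pi_0*H(p01) + pi_1*H(p10) = 0.6368*0.9824 + 0.3632*0.8267 = 0.9259

0.9259 bits/symbol


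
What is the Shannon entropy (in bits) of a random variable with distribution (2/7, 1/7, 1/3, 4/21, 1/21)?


H = -sum(p_i * log2(p_i)). Terms: -(2/7)*log2(2/7) = 0.516387; -(1/7)*log2(1/7) = 0.401051; -(1/3)*log2(1/3) = 0.528321; -(4/21)*log2(4/21) = 0.455680; -(1/21)*log2(1/21) = 0.209158. H = 0.516387 + 0.401051 + 0.528321 + 0.455680 + 0.209158 = 2.1106

2.1106 bits


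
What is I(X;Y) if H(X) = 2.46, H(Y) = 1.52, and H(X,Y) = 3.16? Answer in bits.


I(X;Y) = H(X) + H(Y) - H(X,Y) = 2.46 + 1.52 - 3.16 = 0.82

0.82 bits


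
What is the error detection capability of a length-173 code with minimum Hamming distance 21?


Detection capability = d_min - 1 = 21 - 1 = 20

20 errors


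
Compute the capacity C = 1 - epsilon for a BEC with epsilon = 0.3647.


C = 1 - epsilon = 1 - 0.3647 = 0.6353

0.6353 bits


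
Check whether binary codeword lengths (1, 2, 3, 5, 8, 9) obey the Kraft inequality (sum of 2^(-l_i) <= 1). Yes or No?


Kraft sum = sum(2^(-l_i)) = 0.9121, need <= 1. Result: satisfied (a binary prefix-free code with these lengths exists)

Yes


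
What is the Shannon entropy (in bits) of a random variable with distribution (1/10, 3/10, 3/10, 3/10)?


H = -sum(p_i * log2(p_i)). Terms: -(1/10)*log2(1/10) = 0.332193; -(3/10)*log2(3/10) = 0.521090; -(3/10)*log2(3/10) = 0.521090; -(3/10)*log2(3/10) = 0.521090. H = 0.332193 + 0.521090 + 0.521090 + 0.521090 = 1.8955

1.8955 bits


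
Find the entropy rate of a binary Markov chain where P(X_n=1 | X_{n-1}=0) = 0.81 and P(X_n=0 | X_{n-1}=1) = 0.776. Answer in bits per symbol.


Stationary distribution: pi_0 = p10/(p01+p10) = 0.4893, pi_1 = 0.5107. Entropy rate H' = pi_0*H(p01) + pi_1*H(p10) = 0.4893*0.7015 + 0.5107*0.7674 = 0.7351

0.7351 bits/symbol


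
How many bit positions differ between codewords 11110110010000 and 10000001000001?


Count differing positions: . ^ ^ ^ . ^ ^ ^ . ^ . . . ^ = 8 differences

8


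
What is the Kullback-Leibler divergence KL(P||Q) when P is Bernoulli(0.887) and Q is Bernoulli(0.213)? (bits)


KL = p*log2(p/q) + (1-p)*log2((1-p)/(1-q)) = 0.887*log2(0.887/0.213) + 0.113*log2(0.113/0.787) = 1.5091

1.5091 bits


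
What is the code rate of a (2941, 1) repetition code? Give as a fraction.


Rate = k/n = 1/2941

1/2941


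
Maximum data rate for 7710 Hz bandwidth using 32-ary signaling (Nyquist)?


Rate = 2 * B * log2(M) = 2 * 7710 * 5.0 = 77100.0

77100.0 bps


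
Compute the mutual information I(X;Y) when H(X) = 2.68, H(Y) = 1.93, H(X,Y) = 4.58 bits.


I(X;Y) = H(X) + H(Y) - H(X,Y) = 2.68 + 1.93 - 4.58 = 0.03

0.03 bits


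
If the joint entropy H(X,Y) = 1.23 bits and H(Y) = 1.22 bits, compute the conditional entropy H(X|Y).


H(X|Y) = H(X,Y) - H(Y) = 1.23 - 1.22 = 0.01

0.01 bits


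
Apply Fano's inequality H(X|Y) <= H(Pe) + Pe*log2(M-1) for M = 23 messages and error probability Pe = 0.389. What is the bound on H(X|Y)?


H(Pe) = -Pe*log2(Pe) - (1-Pe)*log2(1-Pe) = -0.389*log2(0.389) - 0.611*log2(0.611) = 0.529879 + 0.434272 = 0.9642. Pe*log2(M-1) = 0.389*log2(22) = 1.734719. Bound = H(Pe) + Pe*log2(M-1) = 0.529879 + 0.434272 + 1.734719 = 2.6989

2.6989 bits


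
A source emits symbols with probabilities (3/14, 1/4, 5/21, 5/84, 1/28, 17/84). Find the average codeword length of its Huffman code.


Huffman construction (repeatedly merge the two least-probable nodes; each merge adds 1 bit to every symbol beneath it): 1/28 + 5/84 = 2/21; 2/21 + 17/84 = 25/84; 3/14 + 5/21 = 19/42; 1/4 + 25/84 = 23/42; 19/42 + 23/42 = 1. Resulting codeword lengths (in the order the probabilities were given): (2, 2, 2, 4, 4, 3). L_avg = sum(p_i * l_i) = 3/14*2 + 1/4*2 + 5/21*2 + 5/84*4 + 1/28*4 + 17/84*3 = 67/28 = 2.3929

2.3929 bits


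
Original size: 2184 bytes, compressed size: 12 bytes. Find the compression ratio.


Ratio = original / compressed = 2184 / 12 = 182.0

182.0


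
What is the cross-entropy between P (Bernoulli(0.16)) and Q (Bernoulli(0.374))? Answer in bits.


H(P,Q) = -p*log2(q) - (1-p)*log2(1-q). -0.16*log2(0.374) = 0.227022; -0.84*log2(0.626) = 0.567643. H(P,Q) = 0.227022 + 0.567643 = 0.7947

0.7947 bits


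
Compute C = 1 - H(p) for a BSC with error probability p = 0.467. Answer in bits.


H(p) = -p*log2(p) - (1-p)*log2(1-p) = -0.467*log2(0.467) - 0.533*log2(0.533) = 0.513002 + 0.483853 = 0.9969. C = 1 - H(p) = 1 - 0.9969 = 0.0031

0.0031 bits


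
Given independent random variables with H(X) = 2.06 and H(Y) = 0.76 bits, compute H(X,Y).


For independent variables, H(X,Y) = H(X) + H(Y) = 2.06 + 0.76 = 2.82

2.82 bits


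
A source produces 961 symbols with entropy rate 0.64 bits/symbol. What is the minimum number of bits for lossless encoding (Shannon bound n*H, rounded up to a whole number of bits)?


Minimum bits >= n * H = 961 * 0.64 = 615.04, rounded up to a whole number of bits = 616

616 bits


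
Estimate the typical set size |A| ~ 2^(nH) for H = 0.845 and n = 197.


log2|A_typical| = nH = 197 * 0.845 = 166.465, so |A_typical| ~ 2^166.465 = 1.291e+50

1.291e+50


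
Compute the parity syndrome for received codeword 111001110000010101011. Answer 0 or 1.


Syndrome = XOR of all bits = 1 XOR 1 XOR 1 XOR 0 XOR 0 XOR 1 XOR 1 XOR 1 XOR 0 XOR 0 XOR 0 XOR 0 XOR 0 XOR 1 XOR 0 XOR 1 XOR 0 XOR 1 XOR 0 XOR 1 XOR 1 = 1

1


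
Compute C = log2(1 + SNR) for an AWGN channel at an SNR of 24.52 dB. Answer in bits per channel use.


SNR_linear = 10^(24.52/10) = 283.1392; C = log2(1 + SNR_linear) = log2(1 + 283.1392) = 8.1505

8.1505 bits/channel use


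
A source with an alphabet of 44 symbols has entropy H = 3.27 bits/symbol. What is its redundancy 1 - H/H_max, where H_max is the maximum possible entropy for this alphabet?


H_max = log2(K) = log2(44) = 5.4594 bits/symbol. Redundancy = 1 - H/H_max = 1 - 3.27/5.4594 = 1 - 0.599 = 0.401

0.401


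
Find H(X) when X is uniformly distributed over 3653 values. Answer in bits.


H = log2(n) = log2(3653) = 11.8349

11.8349 bits


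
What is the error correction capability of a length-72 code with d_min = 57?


Correction capability = floor((d-1)/2) = floor((57-1)/2) = 28

28 errors


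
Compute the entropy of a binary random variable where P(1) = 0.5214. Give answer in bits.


H = -p*log2(p) - (1-p)*log2(1-p). -0.5214*log2(0.5214) = 0.489875; -0.4786*log2(0.4786) = 0.508803. H = 0.489875 + 0.508803 = 0.9987

0.9987 bits


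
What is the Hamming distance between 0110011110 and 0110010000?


Count differing positions: . . . . . . ^ ^ ^ . = 3 differences

3


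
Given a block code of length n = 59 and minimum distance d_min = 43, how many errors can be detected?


Detection capability = d_min - 1 = 43 - 1 = 42

42 errors


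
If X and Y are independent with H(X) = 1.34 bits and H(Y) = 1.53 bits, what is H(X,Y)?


For independent variables, H(X,Y) = H(X) + H(Y) = 1.34 + 1.53 = 2.87

2.87 bits


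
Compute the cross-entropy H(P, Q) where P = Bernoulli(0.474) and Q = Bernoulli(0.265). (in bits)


H(P,Q) = -p*log2(q) - (1-p)*log2(1-q). -0.474*log2(0.265) = 0.908154; -0.526*log2(0.735) = 0.233641. H(P,Q) = 0.908154 + 0.233641 = 1.1418

1.1418 bits


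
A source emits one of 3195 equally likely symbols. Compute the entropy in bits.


H = log2(n) = log2(3195) = 11.6416

11.6416 bits


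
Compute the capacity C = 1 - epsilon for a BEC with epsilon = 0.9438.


C = 1 - epsilon = 1 - 0.9438 = 0.0562

0.0562 bits


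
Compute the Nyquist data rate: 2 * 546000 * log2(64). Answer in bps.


Rate = 2 * B * log2(M) = 2 * 546000 * 6.0 = 6552000.0

6552000.0 bps


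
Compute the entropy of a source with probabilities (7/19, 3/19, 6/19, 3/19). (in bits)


H = -sum(p_i * log2(p_i)). Terms: -(7/19)*log2(7/19) = 0.530737; -(3/19)*log2(3/19) = 0.420468; -(6/19)*log2(6/19) = 0.525147; -(3/19)*log2(3/19) = 0.420468. H = 0.530737 + 0.420468 + 0.525147 + 0.420468 = 1.8968

1.8968 bits


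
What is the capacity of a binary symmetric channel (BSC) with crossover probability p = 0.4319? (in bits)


H(p) = -p*log2(p) - (1-p)*log2(1-p) = -0.4319*log2(0.4319) - 0.5681*log2(0.5681) = 0.523131 + 0.463446 = 0.9866. C = 1 - H(p) = 1 - 0.9866 = 0.0134

0.0134 bits


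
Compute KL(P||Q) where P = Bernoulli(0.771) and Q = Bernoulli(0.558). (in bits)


KL = p*log2(p/q) + (1-p)*log2((1-p)/(1-q)) = 0.771*log2(0.771/0.558) + 0.229*log2(0.229/0.442) = 0.1424

0.1424 bits


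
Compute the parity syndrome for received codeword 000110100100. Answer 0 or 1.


Syndrome = XOR of all bits = 0 XOR 0 XOR 0 XOR 1 XOR 1 XOR 0 XOR 1 XOR 0 XOR 0 XOR 1 XOR 0 XOR 0 = 0

0


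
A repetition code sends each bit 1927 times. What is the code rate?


Rate = k/n = 1/1927

1/1927


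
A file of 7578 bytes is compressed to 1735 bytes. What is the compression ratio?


Ratio = original / compressed = 7578 / 1735 = 4.3677

4.3677


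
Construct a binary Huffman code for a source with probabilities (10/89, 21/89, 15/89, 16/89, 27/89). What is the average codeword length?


Huffman construction (repeatedly merge the two least-probable nodes; each merge adds 1 bit to every symbol beneath it): 10/89 + 15/89 = 25/89; 16/89 + 21/89 = 37/89; 25/89 + 27/89 = 52/89; 37/89 + 52/89 = 1. Resulting codeword lengths (in the order the probabilities were given): (3, 2, 3, 2, 2). L_avg = sum(p_i * l_i) = 10/89*3 + 21/89*2 + 15/89*3 + 16/89*2 + 27/89*2 = 203/89 = 2.2809

2.2809 bits


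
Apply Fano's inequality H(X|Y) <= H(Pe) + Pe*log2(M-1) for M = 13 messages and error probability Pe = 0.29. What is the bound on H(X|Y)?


H(Pe) = -Pe*log2(Pe) - (1-Pe)*log2(1-Pe) = -0.29*log2(0.29) - 0.71*log2(0.71) = 0.517904 + 0.350817 = 0.8687. Pe*log2(M-1) = 0.29*log2(12) = 1.039639. Bound = H(Pe) + Pe*log2(M-1) = 0.517904 + 0.350817 + 1.039639 = 1.9084

1.9084 bits


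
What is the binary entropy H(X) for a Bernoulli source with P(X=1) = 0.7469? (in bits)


H = -p*log2(p) - (1-p)*log2(1-p). -0.7469*log2(0.7469) = 0.314455; -0.2531*log2(0.2531) = 0.501700. H = 0.314455 + 0.501700 = 0.8162

0.8162 bits


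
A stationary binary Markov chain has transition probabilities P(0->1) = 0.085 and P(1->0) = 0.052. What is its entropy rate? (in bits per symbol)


Stationary distribution: pi_0 = p10/(p01+p10) = 0.3796, pi_1 = 0.6204. Entropy rate H' = pi_0*H(p01) + pi_1*H(p10) = 0.3796*0.4196 + 0.6204*0.2948 = 0.3422

0.3422 bits/symbol


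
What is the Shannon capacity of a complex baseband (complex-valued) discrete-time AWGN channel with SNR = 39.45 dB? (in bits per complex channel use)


SNR_linear = 10^(39.45/10) = 8810.4887; C = log2(1 + SNR_linear) = log2(1 + 8810.4887) = 13.1052

13.1052 bits/channel use


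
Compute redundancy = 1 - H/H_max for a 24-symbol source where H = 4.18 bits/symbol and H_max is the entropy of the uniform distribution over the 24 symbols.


H_max = log2(K) = log2(24) = 4.585 bits/symbol. Redundancy = 1 - H/H_max = 1 - 4.18/4.585 = 1 - 0.9117 = 0.0883

0.0883


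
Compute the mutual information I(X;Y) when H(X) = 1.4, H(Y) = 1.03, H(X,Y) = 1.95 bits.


I(X;Y) = H(X) + H(Y) - H(X,Y) = 1.4 + 1.03 - 1.95 = 0.48

0.48 bits


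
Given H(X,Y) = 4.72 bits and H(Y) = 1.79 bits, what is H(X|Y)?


H(X|Y) = H(X,Y) - H(Y) = 4.72 - 1.79 = 2.93

2.93 bits


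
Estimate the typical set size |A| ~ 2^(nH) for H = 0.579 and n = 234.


log2|A_typical| = nH = 234 * 0.579 = 135.486, so |A_typical| ~ 2^135.486 = 6.100e+40

6.100e+40


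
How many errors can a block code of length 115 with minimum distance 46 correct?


Correction capability = floor((d-1)/2) = floor((46-1)/2) = 22

22 errors


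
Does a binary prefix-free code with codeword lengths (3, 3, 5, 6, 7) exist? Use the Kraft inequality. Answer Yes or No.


Kraft sum = sum(2^(-l_i)) = 0.3047, need <= 1. Result: satisfied (a binary prefix-free code with these lengths exists)

Yes


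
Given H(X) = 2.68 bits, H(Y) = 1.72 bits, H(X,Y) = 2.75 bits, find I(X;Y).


I(X;Y) = H(X) + H(Y) - H(X,Y) = 2.68 + 1.72 - 2.75 = 1.65

1.65 bits


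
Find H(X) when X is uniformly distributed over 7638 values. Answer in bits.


H = log2(n) = log2(7638) = 12.899

12.899 bits


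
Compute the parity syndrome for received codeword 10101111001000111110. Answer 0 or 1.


Syndrome = XOR of all bits = 1 XOR 0 XOR 1 XOR 0 XOR 1 XOR 1 XOR 1 XOR 1 XOR 0 XOR 0 XOR 1 XOR 0 XOR 0 XOR 0 XOR 1 XOR 1 XOR 1 XOR 1 XOR 1 XOR 0 = 0

0


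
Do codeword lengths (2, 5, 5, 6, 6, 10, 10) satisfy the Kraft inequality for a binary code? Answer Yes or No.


Kraft sum = sum(2^(-l_i)) = 0.3457, need <= 1. Result: satisfied (a binary prefix-free code with these lengths exists)

Yes


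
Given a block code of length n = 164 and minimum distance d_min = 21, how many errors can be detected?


Detection capability = d_min - 1 = 21 - 1 = 20

20 errors


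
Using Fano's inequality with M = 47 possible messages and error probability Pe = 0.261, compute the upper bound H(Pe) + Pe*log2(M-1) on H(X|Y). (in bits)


H(Pe) = -Pe*log2(Pe) - (1-Pe)*log2(1-Pe) = -0.261*log2(0.261) - 0.739*log2(0.739) = 0.505786 + 0.322465 = 0.8283. Pe*log2(M-1) = 0.261*log2(46) = 1.441650. Bound = H(Pe) + Pe*log2(M-1) = 0.505786 + 0.322465 + 1.441650 = 2.2699

2.2699 bits


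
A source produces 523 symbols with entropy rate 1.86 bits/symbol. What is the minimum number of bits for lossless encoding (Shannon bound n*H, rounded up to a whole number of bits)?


Minimum bits >= n * H = 523 * 1.86 = 972.78, rounded up to a whole number of bits = 973

973 bits


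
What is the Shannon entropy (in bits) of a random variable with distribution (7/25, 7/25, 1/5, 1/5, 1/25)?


H = -sum(p_i * log2(p_i)). Terms: -(7/25)*log2(7/25) = 0.514220; -(7/25)*log2(7/25) = 0.514220; -(1/5)*log2(1/5) = 0.464386; -(1/5)*log2(1/5) = 0.464386; -(1/25)*log2(1/25) = 0.185754. H = 0.514220 + 0.514220 + 0.464386 + 0.464386 + 0.185754 = 2.143

2.143 bits


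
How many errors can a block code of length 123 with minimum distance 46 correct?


Correction capability = floor((d-1)/2) = floor((46-1)/2) = 22

22 errors


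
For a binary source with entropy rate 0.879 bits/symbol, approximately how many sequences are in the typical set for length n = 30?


log2|A_typical| = nH = 30 * 0.879 = 26.37, so |A_typical| ~ 2^26.37 = 8.673e+07

8.673e+07


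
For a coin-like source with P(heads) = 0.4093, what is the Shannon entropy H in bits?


H = -p*log2(p) - (1-p)*log2(1-p). -0.4093*log2(0.4093) = 0.527493; -0.5907*log2(0.5907) = 0.448638. H = 0.527493 + 0.448638 = 0.9761

0.9761 bits


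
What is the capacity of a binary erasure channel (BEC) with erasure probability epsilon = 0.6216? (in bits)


C = 1 - epsilon = 1 - 0.6216 = 0.3784

0.3784 bits


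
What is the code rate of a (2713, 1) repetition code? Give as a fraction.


Rate = k/n = 1/2713

1/2713


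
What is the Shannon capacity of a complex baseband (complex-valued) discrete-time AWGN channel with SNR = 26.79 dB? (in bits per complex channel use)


SNR_linear = 10^(26.79/10) = 477.5293; C = log2(1 + SNR_linear) = log2(1 + 477.5293) = 8.9025

8.9025 bits/channel use


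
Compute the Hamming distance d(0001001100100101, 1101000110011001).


Count differing positions: ^ ^ . . . . ^ . ^ . ^ ^ ^ ^ . . = 8 differences

8


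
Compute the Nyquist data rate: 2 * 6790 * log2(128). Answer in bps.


Rate = 2 * B * log2(M) = 2 * 6790 * 7.0 = 95060.0

95060.0 bps


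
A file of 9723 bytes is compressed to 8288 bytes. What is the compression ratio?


Ratio = original / compressed = 9723 / 8288 = 1.1731

1.1731


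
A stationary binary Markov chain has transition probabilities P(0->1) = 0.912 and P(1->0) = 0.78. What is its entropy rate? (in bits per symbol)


Stationary distribution: pi_0 = p10/(p01+p10) = 0.461, pi_1 = 0.539. Entropy rate H' = pi_0*H(p01) + pi_1*H(p10) = 0.461*0.4298 + 0.539*0.7602 = 0.6079

0.6079 bits/symbol


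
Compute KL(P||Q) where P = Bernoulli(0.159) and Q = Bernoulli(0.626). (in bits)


KL = p*log2(p/q) + (1-p)*log2((1-p)/(1-q)) = 0.159*log2(0.159/0.626) + 0.841*log2(0.841/0.374) = 0.6688

0.6688 bits


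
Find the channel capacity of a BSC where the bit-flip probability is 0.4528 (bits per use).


H(p) = -p*log2(p) - (1-p)*log2(1-p) = -0.4528*log2(0.4528) - 0.5472*log2(0.5472) = 0.517575 + 0.475987 = 0.9936. C = 1 - H(p) = 1 - 0.9936 = 0.0064

0.0064 bits


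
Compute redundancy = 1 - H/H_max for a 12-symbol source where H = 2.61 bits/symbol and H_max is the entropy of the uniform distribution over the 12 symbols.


H_max = log2(K) = log2(12) = 3.585 bits/symbol. Redundancy = 1 - H/H_max = 1 - 2.61/3.585 = 1 - 0.728 = 0.272

0.272


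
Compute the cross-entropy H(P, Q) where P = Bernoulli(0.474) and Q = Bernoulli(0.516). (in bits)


H(P,Q) = -p*log2(q) - (1-p)*log2(1-q). -0.474*log2(0.516) = 0.452460; -0.526*log2(0.484) = 0.550680. H(P,Q) = 0.452460 + 0.550680 = 1.0031

1.0031 bits


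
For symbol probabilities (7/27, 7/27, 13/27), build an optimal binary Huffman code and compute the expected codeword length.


Huffman construction (repeatedly merge the two least-probable nodes; each merge adds 1 bit to every symbol beneath it): 7/27 + 7/27 = 14/27; 13/27 + 14/27 = 1. Resulting codeword lengths (in the order the probabilities were given): (2, 2, 1). L_avg = sum(p_i * l_i) = 7/27*2 + 7/27*2 + 13/27*1 = 41/27 = 1.5185

1.5185 bits


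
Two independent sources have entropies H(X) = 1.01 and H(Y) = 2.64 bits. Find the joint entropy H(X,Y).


For independent variables, H(X,Y) = H(X) + H(Y) = 1.01 + 2.64 = 3.65

3.65 bits


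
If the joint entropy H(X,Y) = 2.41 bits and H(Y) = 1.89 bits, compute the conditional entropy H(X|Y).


H(X|Y) = H(X,Y) - H(Y) = 2.41 - 1.89 = 0.52

0.52 bits


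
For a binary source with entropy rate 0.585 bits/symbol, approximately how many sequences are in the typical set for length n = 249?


log2|A_typical| = nH = 249 * 0.585 = 145.665, so |A_typical| ~ 2^145.665 = 7.072e+43

7.072e+43


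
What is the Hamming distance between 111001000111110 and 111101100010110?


Count differing positions: . . . ^ . . ^ . . ^ . ^ . . . = 4 differences

4


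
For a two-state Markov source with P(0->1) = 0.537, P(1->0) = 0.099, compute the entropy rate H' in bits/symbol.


Stationary distribution: pi_0 = p10/(p01+p10) = 0.1557, pi_1 = 0.8443. Entropy rate H' = pi_0*H(p01) + pi_1*H(p10) = 0.1557*0.996 + 0.8443*0.4658 = 0.5484

0.5484 bits/symbol


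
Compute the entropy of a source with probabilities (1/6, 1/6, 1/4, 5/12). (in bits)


H = -sum(p_i * log2(p_i)). Terms: -(1/6)*log2(1/6) = 0.430827; -(1/6)*log2(1/6) = 0.430827; -(1/4)*log2(1/4) = 0.500000; -(5/12)*log2(5/12) = 0.526264. H = 0.430827 + 0.430827 + 0.500000 + 0.526264 = 1.8879

1.8879 bits


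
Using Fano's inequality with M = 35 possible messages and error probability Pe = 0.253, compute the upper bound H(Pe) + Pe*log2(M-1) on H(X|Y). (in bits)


H(Pe) = -Pe*log2(Pe) - (1-Pe)*log2(1-Pe) = -0.253*log2(0.253) - 0.747*log2(0.747) = 0.501646 + 0.314352 = 0.816. Pe*log2(M-1) = 0.253*log2(34) = 1.287128. Bound = H(Pe) + Pe*log2(M-1) = 0.501646 + 0.314352 + 1.287128 = 2.1031

2.1031 bits


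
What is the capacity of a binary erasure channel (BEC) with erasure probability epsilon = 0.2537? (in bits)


C = 1 - epsilon = 1 - 0.2537 = 0.7463

0.7463 bits


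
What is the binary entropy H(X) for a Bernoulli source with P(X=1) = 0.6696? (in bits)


H = -p*log2(p) - (1-p)*log2(1-p). -0.6696*log2(0.6696) = 0.387450; -0.3304*log2(0.3304) = 0.527885. H = 0.387450 + 0.527885 = 0.9153

0.9153 bits


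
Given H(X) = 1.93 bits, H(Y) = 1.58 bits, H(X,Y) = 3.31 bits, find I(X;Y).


I(X;Y) = H(X) + H(Y) - H(X,Y) = 1.93 + 1.58 - 3.31 = 0.2

0.2 bits


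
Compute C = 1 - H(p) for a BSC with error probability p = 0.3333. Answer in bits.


H(p) = -p*log2(p) - (1-p)*log2(1-p) = -0.3333*log2(0.3333) - 0.6667*log2(0.6667) = 0.528316 + 0.389946 = 0.9183. C = 1 - H(p) = 1 - 0.9183 = 0.0817

0.0817 bits


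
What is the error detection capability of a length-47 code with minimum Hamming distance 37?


Detection capability = d_min - 1 = 37 - 1 = 36

36 errors


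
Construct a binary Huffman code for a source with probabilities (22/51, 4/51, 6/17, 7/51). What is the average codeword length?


Huffman construction (repeatedly merge the two least-probable nodes; each merge adds 1 bit to every symbol beneath it): 4/51 + 7/51 = 11/51; 11/51 + 6/17 = 29/51; 22/51 + 29/51 = 1. Resulting codeword lengths (in the order the probabilities were given): (1, 3, 2, 3). L_avg = sum(p_i * l_i) = 22/51*1 + 4/51*3 + 6/17*2 + 7/51*3 = 91/51 = 1.7843

1.7843 bits


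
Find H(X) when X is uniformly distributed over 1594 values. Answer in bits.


H = log2(n) = log2(1594) = 10.6384

10.6384 bits


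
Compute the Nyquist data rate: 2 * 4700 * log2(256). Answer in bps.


Rate = 2 * B * log2(M) = 2 * 4700 * 8.0 = 75200.0

75200.0 bps


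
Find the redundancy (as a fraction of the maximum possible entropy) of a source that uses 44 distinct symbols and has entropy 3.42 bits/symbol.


H_max = log2(K) = log2(44) = 5.4594 bits/symbol. Redundancy = 1 - H/H_max = 1 - 3.42/5.4594 = 1 - 0.6264 = 0.3736

0.3736


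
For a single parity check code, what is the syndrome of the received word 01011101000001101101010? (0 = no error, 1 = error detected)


Syndrome = XOR of all bits = 0 XOR 1 XOR 0 XOR 1 XOR 1 XOR 1 XOR 0 XOR 1 XOR 0 XOR 0 XOR 0 XOR 0 XOR 0 XOR 1 XOR 1 XOR 0 XOR 1 XOR 1 XOR 0 XOR 1 XOR 0 XOR 1 XOR 0 = 1

1


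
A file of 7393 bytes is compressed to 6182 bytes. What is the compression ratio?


Ratio = original / compressed = 7393 / 6182 = 1.1959

1.1959


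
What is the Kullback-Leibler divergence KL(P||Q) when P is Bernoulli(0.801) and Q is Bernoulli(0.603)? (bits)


KL = p*log2(p/q) + (1-p)*log2((1-p)/(1-q)) = 0.801*log2(0.801/0.603) + 0.199*log2(0.199/0.397) = 0.1298

0.1298 bits


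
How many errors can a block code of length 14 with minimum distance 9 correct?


Correction capability = floor((d-1)/2) = floor((9-1)/2) = 4

4 errors


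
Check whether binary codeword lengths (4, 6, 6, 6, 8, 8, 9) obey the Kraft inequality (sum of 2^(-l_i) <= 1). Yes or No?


Kraft sum = sum(2^(-l_i)) = 0.1191, need <= 1. Result: satisfied (a binary prefix-free code with these lengths exists)

Yes


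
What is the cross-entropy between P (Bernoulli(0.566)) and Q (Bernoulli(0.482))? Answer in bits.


H(P,Q) = -p*log2(q) - (1-p)*log2(1-q). -0.566*log2(0.482) = 0.595939; -0.434*log2(0.518) = 0.411856. H(P,Q) = 0.595939 + 0.411856 = 1.0078

1.0078 bits


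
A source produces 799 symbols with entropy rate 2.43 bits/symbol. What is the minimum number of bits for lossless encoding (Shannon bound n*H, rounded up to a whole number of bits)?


Minimum bits >= n * H = 799 * 2.43 = 1941.57, rounded up to a whole number of bits = 1942

1942 bits


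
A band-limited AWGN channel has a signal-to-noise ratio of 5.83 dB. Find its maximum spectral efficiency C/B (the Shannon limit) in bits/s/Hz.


SNR_linear = 10^(5.83/10) = 3.8282; C/B = log2(1 + SNR_linear) = log2(1 + 3.8282) = 2.2715

2.2715 bits/s/Hz


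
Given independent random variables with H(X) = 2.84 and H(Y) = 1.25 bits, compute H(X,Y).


For independent variables, H(X,Y) = H(X) + H(Y) = 2.84 + 1.25 = 4.09

4.09 bits


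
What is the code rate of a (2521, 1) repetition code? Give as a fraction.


Rate = k/n = 1/2521

1/2521


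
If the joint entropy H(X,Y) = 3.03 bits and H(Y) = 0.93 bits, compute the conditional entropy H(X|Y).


H(X|Y) = H(X,Y) - H(Y) = 3.03 - 0.93 = 2.1

2.1 bits


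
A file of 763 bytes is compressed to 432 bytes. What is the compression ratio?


Ratio = original / compressed = 763 / 432 = 1.7662

1.7662


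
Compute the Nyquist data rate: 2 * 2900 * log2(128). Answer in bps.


Rate = 2 * B * log2(M) = 2 * 2900 * 7.0 = 40600.0

40600.0 bps


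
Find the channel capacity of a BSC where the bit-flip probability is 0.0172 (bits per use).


H(p) = -p*log2(p) - (1-p)*log2(1-p) = -0.0172*log2(0.0172) - 0.9828*log2(0.9828) = 0.100817 + 0.024600 = 0.1254. C = 1 - H(p) = 1 - 0.1254 = 0.8746

0.8746 bits


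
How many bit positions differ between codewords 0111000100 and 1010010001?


Count differing positions: ^ ^ . ^ . ^ . ^ . ^ = 6 differences

6


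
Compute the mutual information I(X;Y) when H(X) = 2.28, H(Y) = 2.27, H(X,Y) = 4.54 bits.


I(X;Y) = H(X) + H(Y) - H(X,Y) = 2.28 + 2.27 - 4.54 = 0.01

0.01 bits


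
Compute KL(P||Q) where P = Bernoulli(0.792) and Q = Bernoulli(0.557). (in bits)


KL = p*log2(p/q) + (1-p)*log2((1-p)/(1-q)) = 0.792*log2(0.792/0.557) + 0.208*log2(0.208/0.443) = 0.1753

0.1753 bits


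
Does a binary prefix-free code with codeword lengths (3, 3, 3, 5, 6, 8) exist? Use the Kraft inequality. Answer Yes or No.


Kraft sum = sum(2^(-l_i)) = 0.4258, need <= 1. Result: satisfied (a binary prefix-free code with these lengths exists)

Yes


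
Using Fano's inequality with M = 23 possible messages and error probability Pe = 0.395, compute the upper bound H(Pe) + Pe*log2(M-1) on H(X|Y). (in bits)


H(Pe) = -Pe*log2(Pe) - (1-Pe)*log2(1-Pe) = -0.395*log2(0.395) - 0.605*log2(0.605) = 0.529330 + 0.438621 = 0.968. Pe*log2(M-1) = 0.395*log2(22) = 1.761475. Bound = H(Pe) + Pe*log2(M-1) = 0.529330 + 0.438621 + 1.761475 = 2.7294

2.7294 bits


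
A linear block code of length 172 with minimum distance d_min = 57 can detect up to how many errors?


Detection capability = d_min - 1 = 57 - 1 = 56

56 errors


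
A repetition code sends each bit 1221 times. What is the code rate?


Rate = k/n = 1/1221

1/1221


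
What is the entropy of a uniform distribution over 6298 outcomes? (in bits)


H = log2(n) = log2(6298) = 12.6207

12.6207 bits


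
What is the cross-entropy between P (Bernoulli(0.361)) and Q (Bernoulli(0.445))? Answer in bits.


H(P,Q) = -p*log2(q) - (1-p)*log2(1-q). -0.361*log2(0.445) = 0.421692; -0.639*log2(0.555) = 0.542792. H(P,Q) = 0.421692 + 0.542792 = 0.9645

0.9645 bits


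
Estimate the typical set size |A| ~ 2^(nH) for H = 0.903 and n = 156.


log2|A_typical| = nH = 156 * 0.903 = 140.868, so |A_typical| ~ 2^140.868 = 2.544e+42

2.544e+42


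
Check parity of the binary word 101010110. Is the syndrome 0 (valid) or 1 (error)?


Syndrome = XOR of all bits = 1 XOR 0 XOR 1 XOR 0 XOR 1 XOR 0 XOR 1 XOR 1 XOR 0 = 1

1


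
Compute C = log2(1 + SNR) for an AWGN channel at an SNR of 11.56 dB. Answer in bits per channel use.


SNR_linear = 10^(11.56/10) = 14.3219; C = log2(1 + SNR_linear) = log2(1 + 14.3219) = 3.9375

3.9375 bits/channel use


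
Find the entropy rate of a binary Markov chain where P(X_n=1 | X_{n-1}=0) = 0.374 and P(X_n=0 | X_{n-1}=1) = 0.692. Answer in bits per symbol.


Stationary distribution: pi_0 = p10/(p01+p10) = 0.6492, pi_1 = 0.3508. Entropy rate H' = pi_0*H(p01) + pi_1*H(p10) = 0.6492*0.9537 + 0.3508*0.8909 = 0.9316

0.9316 bits/symbol


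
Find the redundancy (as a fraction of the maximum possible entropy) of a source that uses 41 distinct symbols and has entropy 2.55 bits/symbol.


H_max = log2(K) = log2(41) = 5.3576 bits/symbol. Redundancy = 1 - H/H_max = 1 - 2.55/5.3576 = 1 - 0.476 = 0.524

0.524


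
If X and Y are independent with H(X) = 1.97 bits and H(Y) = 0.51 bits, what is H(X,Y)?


For independent variables, H(X,Y) = H(X) + H(Y) = 1.97 + 0.51 = 2.48

2.48 bits


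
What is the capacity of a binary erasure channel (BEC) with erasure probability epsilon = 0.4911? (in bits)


C = 1 - epsilon = 1 - 0.4911 = 0.5089

0.5089 bits


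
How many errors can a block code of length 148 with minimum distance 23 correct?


Correction capability = floor((d-1)/2) = floor((23-1)/2) = 11

11 errors


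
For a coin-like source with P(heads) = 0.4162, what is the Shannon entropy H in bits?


H = -p*log2(p) - (1-p)*log2(1-p). -0.4162*log2(0.4162) = 0.526348; -0.5838*log2(0.5838) = 0.453294. H = 0.526348 + 0.453294 = 0.9796

0.9796 bits


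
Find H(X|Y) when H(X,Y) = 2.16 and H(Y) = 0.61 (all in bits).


H(X|Y) = H(X,Y) - H(Y) = 2.16 - 0.61 = 1.55

1.55 bits


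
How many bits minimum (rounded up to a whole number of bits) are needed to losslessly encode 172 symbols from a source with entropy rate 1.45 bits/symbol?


Minimum bits >= n * H = 172 * 1.45 = 249.4, rounded up to a whole number of bits = 250

250 bits


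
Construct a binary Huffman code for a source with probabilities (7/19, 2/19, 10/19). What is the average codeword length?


Huffman construction (repeatedly merge the two least-probable nodes; each merge adds 1 bit to every symbol beneath it): 2/19 + 7/19 = 9/19; 9/19 + 10/19 = 1. Resulting codeword lengths (in the order the probabilities were given): (2, 2, 1). L_avg = sum(p_i * l_i) = 7/19*2 + 2/19*2 + 10/19*1 = 28/19 = 1.4737

1.4737 bits


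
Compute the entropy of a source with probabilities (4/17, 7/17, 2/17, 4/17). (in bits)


H = -sum(p_i * log2(p_i)). Terms: -(4/17)*log2(4/17) = 0.491168; -(7/17)*log2(7/17) = 0.527103; -(2/17)*log2(2/17) = 0.363231; -(4/17)*log2(4/17) = 0.491168. H = 0.491168 + 0.527103 + 0.363231 + 0.491168 = 1.8727

1.8727 bits


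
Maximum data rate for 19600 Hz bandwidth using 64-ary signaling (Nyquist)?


Rate = 2 * B * log2(M) = 2 * 19600 * 6.0 = 235200.0

235200.0 bps


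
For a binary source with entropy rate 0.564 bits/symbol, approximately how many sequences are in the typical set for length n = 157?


log2|A_typical| = nH = 157 * 0.564 = 88.548, so |A_typical| ~ 2^88.548 = 4.525e+26

4.525e+26


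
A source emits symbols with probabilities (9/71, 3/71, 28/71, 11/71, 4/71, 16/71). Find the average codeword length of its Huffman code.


Huffman construction (repeatedly merge the two least-probable nodes; each merge adds 1 bit to every symbol beneath it): 3/71 + 4/71 = 7/71; 7/71 + 9/71 = 16/71; 11/71 + 16/71 = 27/71; 16/71 + 27/71 = 43/71; 28/71 + 43/71 = 1. Resulting codeword lengths (in the order the probabilities were given): (3, 4, 1, 3, 4, 3). L_avg = sum(p_i * l_i) = 9/71*3 + 3/71*4 + 28/71*1 + 11/71*3 + 4/71*4 + 16/71*3 = 164/71 = 2.3099

2.3099 bits


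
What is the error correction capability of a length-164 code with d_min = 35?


Correction capability = floor((d-1)/2) = floor((35-1)/2) = 17

17 errors


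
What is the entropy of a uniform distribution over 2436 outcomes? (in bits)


H = log2(n) = log2(2436) = 11.2503

11.2503 bits


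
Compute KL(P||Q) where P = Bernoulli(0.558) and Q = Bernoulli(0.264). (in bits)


KL = p*log2(p/q) + (1-p)*log2((1-p)/(1-q)) = 0.558*log2(0.558/0.264) + 0.442*log2(0.442/0.736) = 0.2773

0.2773 bits


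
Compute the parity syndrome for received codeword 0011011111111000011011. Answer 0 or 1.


Syndrome = XOR of all bits = 0 XOR 0 XOR 1 XOR 1 XOR 0 XOR 1 XOR 1 XOR 1 XOR 1 XOR 1 XOR 1 XOR 1 XOR 1 XOR 0 XOR 0 XOR 0 XOR 0 XOR 1 XOR 1 XOR 0 XOR 1 XOR 1 = 0

0


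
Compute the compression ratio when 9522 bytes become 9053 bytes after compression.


Ratio = original / compressed = 9522 / 9053 = 1.0518

1.0518


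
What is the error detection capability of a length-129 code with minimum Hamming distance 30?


Detection capability = d_min - 1 = 30 - 1 = 29

29 errors


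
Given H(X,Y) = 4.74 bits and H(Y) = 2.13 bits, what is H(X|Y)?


H(X|Y) = H(X,Y) - H(Y) = 4.74 - 2.13 = 2.61

2.61 bits


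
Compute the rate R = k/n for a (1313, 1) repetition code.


Rate = k/n = 1/1313

1/1313


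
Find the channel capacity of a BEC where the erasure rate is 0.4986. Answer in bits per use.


C = 1 - epsilon = 1 - 0.4986 = 0.5014

0.5014 bits


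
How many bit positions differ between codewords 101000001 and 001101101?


Count differing positions: ^ . . ^ . ^ ^ . . = 4 differences

4


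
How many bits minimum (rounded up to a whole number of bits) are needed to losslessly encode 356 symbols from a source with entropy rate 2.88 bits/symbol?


Minimum bits >= n * H = 356 * 2.88 = 1025.28, rounded up to a whole number of bits = 1026

1026 bits


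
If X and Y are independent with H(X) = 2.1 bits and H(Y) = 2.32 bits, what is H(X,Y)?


For independent variables, H(X,Y) = H(X) + H(Y) = 2.1 + 2.32 = 4.42

4.42 bits


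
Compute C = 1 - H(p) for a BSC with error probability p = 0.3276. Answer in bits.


H(p) = -p*log2(p) - (1-p)*log2(1-p) = -0.3276*log2(0.3276) - 0.6724*log2(0.6724) = 0.527434 + 0.385022 = 0.9125. C = 1 - H(p) = 1 - 0.9125 = 0.0875

0.0875 bits


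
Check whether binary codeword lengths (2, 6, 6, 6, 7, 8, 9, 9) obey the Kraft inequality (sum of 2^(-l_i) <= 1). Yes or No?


Kraft sum = sum(2^(-l_i)) = 0.3125, need <= 1. Result: satisfied (a binary prefix-free code with these lengths exists)

Yes


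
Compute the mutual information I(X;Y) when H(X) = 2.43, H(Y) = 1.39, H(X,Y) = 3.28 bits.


I(X;Y) = H(X) + H(Y) - H(X,Y) = 2.43 + 1.39 - 3.28 = 0.54

0.54 bits


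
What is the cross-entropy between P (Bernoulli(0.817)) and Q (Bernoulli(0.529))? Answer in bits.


H(P,Q) = -p*log2(q) - (1-p)*log2(1-q). -0.817*log2(0.529) = 0.750546; -0.183*log2(0.471) = 0.198775. H(P,Q) = 0.750546 + 0.198775 = 0.9493

0.9493 bits


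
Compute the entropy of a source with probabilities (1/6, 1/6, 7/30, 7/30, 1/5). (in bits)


H = -sum(p_i * log2(p_i)). Terms: -(1/6)*log2(1/6) = 0.430827; -(1/6)*log2(1/6) = 0.430827; -(7/30)*log2(7/30) = 0.489892; -(7/30)*log2(7/30) = 0.489892; -(1/5)*log2(1/5) = 0.464386. H = 0.430827 + 0.430827 + 0.489892 + 0.489892 + 0.464386 = 2.3058

2.3058 bits


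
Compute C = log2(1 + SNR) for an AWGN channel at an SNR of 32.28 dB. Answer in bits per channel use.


SNR_linear = 10^(32.28/10) = 1690.4409; C = log2(1 + SNR_linear) = log2(1 + 1690.4409) = 10.724

10.724 bits/channel use


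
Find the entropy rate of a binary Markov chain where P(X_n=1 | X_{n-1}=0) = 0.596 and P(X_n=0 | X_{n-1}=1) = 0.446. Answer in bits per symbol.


Stationary distribution: pi_0 = p10/(p01+p10) = 0.428, pi_1 = 0.572. Entropy rate H' = pi_0*H(p01) + pi_1*H(p10) = 0.428*0.9732 + 0.572*0.9916 = 0.9837

0.9837 bits/symbol


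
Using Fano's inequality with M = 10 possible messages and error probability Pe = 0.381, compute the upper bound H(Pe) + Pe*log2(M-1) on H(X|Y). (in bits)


H(Pe) = -Pe*log2(Pe) - (1-Pe)*log2(1-Pe) = -0.381*log2(0.381) - 0.619*log2(0.619) = 0.530404 + 0.428341 = 0.9587. Pe*log2(M-1) = 0.381*log2(9) = 1.207741. Bound = H(Pe) + Pe*log2(M-1) = 0.530404 + 0.428341 + 1.207741 = 2.1665

2.1665 bits


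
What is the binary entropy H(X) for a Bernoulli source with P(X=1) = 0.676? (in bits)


H = -p*log2(p) - (1-p)*log2(1-p). -0.676*log2(0.676) = 0.381876; -0.324*log2(0.324) = 0.526803. H = 0.381876 + 0.526803 = 0.9087

0.9087 bits
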